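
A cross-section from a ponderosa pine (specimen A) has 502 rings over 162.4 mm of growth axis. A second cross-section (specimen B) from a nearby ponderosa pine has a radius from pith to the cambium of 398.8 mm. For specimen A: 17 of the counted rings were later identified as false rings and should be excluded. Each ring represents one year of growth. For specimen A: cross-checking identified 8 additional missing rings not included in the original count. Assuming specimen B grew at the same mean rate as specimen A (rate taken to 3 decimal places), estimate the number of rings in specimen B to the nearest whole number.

1212 rings

Specimen A: adjusted count: 502 − 17 + 8 = 493 rings.
A: Mean rate = 162.4 mm / 493 years ≈ 0.329 mm/year.
B spans 398.8 / 0.329 = 1212.16 years ≈ 1212 rings.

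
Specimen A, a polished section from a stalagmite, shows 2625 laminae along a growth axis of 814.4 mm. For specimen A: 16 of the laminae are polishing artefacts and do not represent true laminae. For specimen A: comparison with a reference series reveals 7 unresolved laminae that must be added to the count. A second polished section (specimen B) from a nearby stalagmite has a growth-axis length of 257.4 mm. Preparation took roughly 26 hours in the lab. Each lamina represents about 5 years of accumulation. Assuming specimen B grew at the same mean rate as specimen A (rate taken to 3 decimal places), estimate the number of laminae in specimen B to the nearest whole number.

Specimen A: correcting the raw count gives 2625 − 16 + 7 = 2616 true laminae.
Specimen A: multiplying by 5 years per lamina: 2616 × 5 = 13080 years.
A: 814.4 mm over 13080 years gives 814.4 / 13080 ≈ 0.062 mm/yr.
B spans 257.4 / 0.062 = 4151.61 years; at 5 years per lamina that is 4151.61 / 5 ≈ 830 laminae.

830 laminae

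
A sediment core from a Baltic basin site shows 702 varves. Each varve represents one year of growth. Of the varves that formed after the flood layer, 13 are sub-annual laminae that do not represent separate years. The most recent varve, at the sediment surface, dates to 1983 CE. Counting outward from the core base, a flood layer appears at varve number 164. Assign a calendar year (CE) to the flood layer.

702 − 164 = 538 varves lie beyond the flood layer toward the sediment surface.
Removing the 13 false varves leaves 538 − 13 = 525 true varves beyond the flood layer.
1983 − 525 = 1458 CE.

1458 CE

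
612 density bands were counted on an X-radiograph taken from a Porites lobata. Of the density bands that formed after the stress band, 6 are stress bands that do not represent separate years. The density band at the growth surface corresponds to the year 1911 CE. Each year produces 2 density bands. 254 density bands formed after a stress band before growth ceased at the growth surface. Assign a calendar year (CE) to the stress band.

254 density bands formed after the stress band.
254 − 6 false = 248 true density bands after the stress band.
Dividing by 2 density bands per year: 248 / 2 = 124 years.
1911 − 124 = 1787 CE.

1787 CE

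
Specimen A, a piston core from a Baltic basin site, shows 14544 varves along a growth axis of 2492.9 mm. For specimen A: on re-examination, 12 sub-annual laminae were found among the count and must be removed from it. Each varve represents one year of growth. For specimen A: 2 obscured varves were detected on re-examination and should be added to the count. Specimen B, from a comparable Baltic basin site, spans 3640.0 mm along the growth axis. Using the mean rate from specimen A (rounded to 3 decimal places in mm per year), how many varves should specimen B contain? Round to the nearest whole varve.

21163 varves

Specimen A: correcting the raw count gives 14544 − 12 + 2 = 14534 true varves.
A: Mean rate = 2492.9 mm / 14534 years ≈ 0.172 mm/year.
For B, 3640.0 / 0.172 = 21162.79 years ≈ 21163 varves.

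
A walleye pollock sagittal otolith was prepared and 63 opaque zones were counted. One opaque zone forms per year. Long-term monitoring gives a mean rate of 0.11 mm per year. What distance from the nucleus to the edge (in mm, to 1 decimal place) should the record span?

63 years of growth are recorded.
63 years at 0.11 mm/year gives 0.11 × 63 = 6.9 mm.

6.9 mm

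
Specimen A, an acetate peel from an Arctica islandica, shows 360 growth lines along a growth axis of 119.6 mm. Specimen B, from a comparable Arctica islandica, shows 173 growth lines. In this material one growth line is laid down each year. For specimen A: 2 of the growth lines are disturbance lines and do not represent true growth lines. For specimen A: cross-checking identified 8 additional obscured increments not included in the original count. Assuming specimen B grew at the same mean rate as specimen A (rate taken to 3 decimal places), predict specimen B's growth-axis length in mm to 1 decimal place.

Specimen A: adjusted count: 360 − 2 + 8 = 366 growth lines.
A: Mean rate = 119.6 mm / 366 years ≈ 0.327 mm/year.
For B, 0.327 mm/year × 173 years = 56.6 mm.

56.6 mm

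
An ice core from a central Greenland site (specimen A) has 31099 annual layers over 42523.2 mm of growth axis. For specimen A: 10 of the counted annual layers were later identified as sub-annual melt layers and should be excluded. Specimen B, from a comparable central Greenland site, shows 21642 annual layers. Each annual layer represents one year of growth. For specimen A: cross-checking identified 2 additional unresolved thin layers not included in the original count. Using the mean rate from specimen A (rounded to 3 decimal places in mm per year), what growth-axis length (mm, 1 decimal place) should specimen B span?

29606.3 mm

Specimen A: adjusted count: 31099 − 10 + 2 = 31091 annual layers.
A: Mean rate = 42523.2 mm / 31091 years ≈ 1.368 mm per year.
B's length ≈ 1.368 × 21642 = 29606.3 mm.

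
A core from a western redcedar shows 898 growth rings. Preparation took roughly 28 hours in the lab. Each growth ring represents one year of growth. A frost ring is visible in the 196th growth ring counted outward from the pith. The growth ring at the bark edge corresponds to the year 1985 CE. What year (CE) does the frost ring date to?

898 − 196 = 702 growth rings lie beyond the frost ring toward the bark edge.
The growth ring at the bark edge is 1985 CE, so the frost ring dates to 1985 − 702 = 1283 CE.

1283 CE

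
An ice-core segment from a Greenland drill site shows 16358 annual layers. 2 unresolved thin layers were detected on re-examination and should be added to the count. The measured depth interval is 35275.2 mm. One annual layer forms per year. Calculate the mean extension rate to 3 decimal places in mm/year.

Correcting the raw count gives 16358 + 2 = 16360 true annual layers.
Extension rate ≈ 35275.2 / 16360 = 2.156 mm/year.

2.156 mm/year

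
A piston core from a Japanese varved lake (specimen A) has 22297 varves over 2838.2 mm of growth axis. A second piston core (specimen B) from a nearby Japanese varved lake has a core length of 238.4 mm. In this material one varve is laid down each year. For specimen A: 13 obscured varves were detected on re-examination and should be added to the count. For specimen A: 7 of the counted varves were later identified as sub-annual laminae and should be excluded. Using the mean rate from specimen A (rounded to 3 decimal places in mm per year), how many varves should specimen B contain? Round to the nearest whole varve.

Specimen A: correcting the raw count gives 22297 − 7 + 13 = 22303 true varves.
A: 2838.2 mm over 22303 years gives 2838.2 / 22303 ≈ 0.127 mm/yr.
B spans 238.4 / 0.127 = 1877.17 years ≈ 1877 varves.

1877 varves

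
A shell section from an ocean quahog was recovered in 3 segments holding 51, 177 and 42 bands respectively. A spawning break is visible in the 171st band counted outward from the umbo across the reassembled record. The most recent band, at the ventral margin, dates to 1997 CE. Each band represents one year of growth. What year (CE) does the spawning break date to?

Total bands = 51 + 177 + 42 = 270.
270 − 171 = 99 bands lie beyond the spawning break toward the ventral margin.
1997 − 99 = 1898 CE.

1898 CE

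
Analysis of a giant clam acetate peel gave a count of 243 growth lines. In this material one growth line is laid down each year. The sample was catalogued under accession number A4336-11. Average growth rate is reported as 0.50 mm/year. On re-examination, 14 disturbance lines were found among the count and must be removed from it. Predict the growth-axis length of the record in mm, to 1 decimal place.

114.5 mm

Correcting the raw count gives 243 − 14 = 229 true growth lines.
Predicted length = 0.50 mm/year × 229 years = 114.5 mm.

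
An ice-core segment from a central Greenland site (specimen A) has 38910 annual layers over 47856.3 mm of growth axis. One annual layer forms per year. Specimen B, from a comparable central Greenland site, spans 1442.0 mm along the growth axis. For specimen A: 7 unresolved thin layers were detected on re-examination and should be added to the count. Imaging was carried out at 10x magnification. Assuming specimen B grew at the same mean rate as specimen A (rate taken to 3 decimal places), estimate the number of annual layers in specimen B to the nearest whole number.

Specimen A: after corrections the count is 38910 + 7 = 38917 annual layers.
A: 47856.3 mm over 38917 years gives 47856.3 / 38917 ≈ 1.230 mm per year.
Specimen B: 1442.0 mm / 1.230 mm per year = 1172.36 years ≈ 1172 annual layers.

1172 annual layers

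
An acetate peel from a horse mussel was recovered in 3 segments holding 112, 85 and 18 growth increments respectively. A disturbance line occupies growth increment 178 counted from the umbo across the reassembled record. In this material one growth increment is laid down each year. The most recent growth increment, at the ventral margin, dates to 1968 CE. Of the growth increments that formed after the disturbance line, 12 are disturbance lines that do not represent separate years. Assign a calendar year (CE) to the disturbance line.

1943 CE

Total growth increments = 112 + 85 + 18 = 215.
The disturbance line sits at growth increment 178 from the umbo, so 215 − 178 = 37 growth increments formed after it.
Removing the 12 false growth increments leaves 37 − 12 = 25 true growth increments beyond the disturbance line.
The growth increment at the ventral margin is 1968 CE, so the disturbance line dates to 1968 − 25 = 1943 CE.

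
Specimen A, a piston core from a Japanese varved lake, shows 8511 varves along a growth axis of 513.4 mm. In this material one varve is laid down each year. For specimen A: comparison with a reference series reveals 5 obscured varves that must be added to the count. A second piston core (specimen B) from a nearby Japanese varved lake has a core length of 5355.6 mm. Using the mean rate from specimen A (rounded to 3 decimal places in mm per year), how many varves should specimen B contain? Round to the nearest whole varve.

Specimen A: adjusted count: 8511 + 5 = 8516 varves.
A: Mean rate = 513.4 mm / 8516 years ≈ 0.060 mm/yr.
For B, 5355.6 / 0.060 = 89260.00 years ≈ 89260 varves.

89260 varves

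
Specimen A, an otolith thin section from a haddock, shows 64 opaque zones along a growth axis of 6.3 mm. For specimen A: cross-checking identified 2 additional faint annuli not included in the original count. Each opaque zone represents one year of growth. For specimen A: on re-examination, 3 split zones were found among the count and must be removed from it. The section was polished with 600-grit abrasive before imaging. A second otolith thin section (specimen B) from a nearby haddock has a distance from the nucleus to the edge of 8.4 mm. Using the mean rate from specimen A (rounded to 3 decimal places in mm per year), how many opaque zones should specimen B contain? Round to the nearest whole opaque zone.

Specimen A: after corrections the count is 64 − 3 + 2 = 63 opaque zones.
A: 6.3 mm over 63 years gives 6.3 / 63 ≈ 0.100 mm/year.
Specimen B: 8.4 mm / 0.100 mm per year = 84.00 years ≈ 84 opaque zones.

84 opaque zones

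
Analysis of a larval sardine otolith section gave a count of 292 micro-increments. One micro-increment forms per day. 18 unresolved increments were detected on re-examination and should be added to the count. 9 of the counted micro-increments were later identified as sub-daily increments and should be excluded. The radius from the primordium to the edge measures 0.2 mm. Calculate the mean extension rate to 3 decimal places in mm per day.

Adjusted count: 292 − 9 + 18 = 301 micro-increments.
0.2 mm over 301 days gives 0.2 / 301 ≈ 0.001 mm per day.

0.001 mm per day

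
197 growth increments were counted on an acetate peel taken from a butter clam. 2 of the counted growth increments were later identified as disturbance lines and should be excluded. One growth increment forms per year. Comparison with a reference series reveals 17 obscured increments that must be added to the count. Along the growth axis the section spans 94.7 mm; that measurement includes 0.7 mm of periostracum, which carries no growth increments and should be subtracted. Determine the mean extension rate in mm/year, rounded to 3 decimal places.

After corrections the count is 197 − 2 + 17 = 212 growth increments.
The growth record spans 94.7 − 0.7 = 94.0 mm.
94.0 mm over 212 years gives 94.0 / 212 ≈ 0.443 mm/year.

0.443 mm/year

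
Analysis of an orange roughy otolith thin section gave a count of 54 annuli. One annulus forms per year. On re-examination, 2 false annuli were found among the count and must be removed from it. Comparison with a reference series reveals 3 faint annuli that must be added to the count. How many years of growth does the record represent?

After corrections the count is 54 − 2 + 3 = 55 annuli.
At one annulus per year, that is 55 years.

55 years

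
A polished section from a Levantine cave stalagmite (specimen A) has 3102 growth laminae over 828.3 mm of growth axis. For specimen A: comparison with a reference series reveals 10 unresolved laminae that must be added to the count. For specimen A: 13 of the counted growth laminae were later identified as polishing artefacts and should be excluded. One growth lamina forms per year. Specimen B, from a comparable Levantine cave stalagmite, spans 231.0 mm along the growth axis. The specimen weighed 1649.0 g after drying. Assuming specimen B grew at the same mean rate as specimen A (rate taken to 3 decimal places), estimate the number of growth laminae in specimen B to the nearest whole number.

Specimen A: true growth lamina count = 3102 − 13 + 10 = 3099.
A: 828.3 mm over 3099 years gives 828.3 / 3099 ≈ 0.267 mm per year.
B spans 231.0 / 0.267 = 865.17 years ≈ 865 growth laminae.

865 growth laminae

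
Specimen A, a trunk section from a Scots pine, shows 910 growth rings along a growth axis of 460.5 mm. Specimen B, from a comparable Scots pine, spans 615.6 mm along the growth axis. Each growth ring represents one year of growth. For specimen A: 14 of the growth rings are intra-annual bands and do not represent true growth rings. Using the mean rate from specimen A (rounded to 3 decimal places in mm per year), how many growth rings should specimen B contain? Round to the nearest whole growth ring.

1198 growth rings

Specimen A: after corrections the count is 910 − 14 = 896 growth rings.
A: Extension rate ≈ 460.5 / 896 = 0.514 mm/year.
For B, 615.6 / 0.514 = 1197.67 years ≈ 1198 growth rings.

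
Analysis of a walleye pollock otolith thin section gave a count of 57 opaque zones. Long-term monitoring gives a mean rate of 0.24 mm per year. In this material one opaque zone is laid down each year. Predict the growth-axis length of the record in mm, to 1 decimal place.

13.7 mm

The record spans 57 years at 0.24 mm per year.
Length ≈ 0.24 × 57 = 13.7 mm.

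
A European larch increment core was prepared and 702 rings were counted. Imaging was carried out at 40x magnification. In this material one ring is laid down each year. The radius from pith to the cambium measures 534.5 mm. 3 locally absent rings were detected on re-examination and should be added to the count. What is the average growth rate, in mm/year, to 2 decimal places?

Correcting the raw count gives 702 + 3 = 705 true rings.
Extension rate ≈ 534.5 / 705 = 0.76 mm/year.

0.76 mm/year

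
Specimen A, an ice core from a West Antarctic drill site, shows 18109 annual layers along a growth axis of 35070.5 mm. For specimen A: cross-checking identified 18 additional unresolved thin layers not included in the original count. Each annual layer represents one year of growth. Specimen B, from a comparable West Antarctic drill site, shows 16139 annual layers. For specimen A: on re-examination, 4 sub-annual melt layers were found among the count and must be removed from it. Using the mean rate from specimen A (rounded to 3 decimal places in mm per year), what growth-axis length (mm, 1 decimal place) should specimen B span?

31229.0 mm

Specimen A: adjusted count: 18109 − 4 + 18 = 18123 annual layers.
A: 35070.5 mm over 18123 years gives 35070.5 / 18123 ≈ 1.935 mm per year.
B's length ≈ 1.935 × 16139 = 31229.0 mm.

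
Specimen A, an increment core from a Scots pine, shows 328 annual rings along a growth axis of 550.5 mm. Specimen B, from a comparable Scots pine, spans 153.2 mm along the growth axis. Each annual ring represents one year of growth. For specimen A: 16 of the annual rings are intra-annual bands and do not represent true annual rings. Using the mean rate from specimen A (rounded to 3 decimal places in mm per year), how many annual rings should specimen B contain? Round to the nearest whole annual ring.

87 annual rings

Specimen A: after corrections the count is 328 − 16 = 312 annual rings.
A: Mean rate = 550.5 mm / 312 years ≈ 1.764 mm/yr.
Specimen B: 153.2 mm / 1.764 mm per year = 86.85 years ≈ 87 annual rings.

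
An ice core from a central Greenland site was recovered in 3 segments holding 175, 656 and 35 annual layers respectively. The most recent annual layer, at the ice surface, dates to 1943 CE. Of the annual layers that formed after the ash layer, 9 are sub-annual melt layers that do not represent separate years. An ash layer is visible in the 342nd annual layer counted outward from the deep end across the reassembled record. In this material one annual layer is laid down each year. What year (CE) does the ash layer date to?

Total annual layers = 175 + 656 + 35 = 866.
Between annual layer 342 and the ice surface there are 866 − 342 = 524 annual layers.
Excluding 9 false annual layers: 524 − 9 = 515.
The annual layer at the ice surface is 1943 CE, so the ash layer dates to 1943 − 515 = 1428 CE.

1428 CE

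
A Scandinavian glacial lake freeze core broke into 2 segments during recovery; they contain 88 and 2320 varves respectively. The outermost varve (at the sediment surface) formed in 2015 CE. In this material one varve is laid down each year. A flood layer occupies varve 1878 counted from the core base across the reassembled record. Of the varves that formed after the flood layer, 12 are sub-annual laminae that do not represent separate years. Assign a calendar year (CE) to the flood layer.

1497 CE

Total varves = 88 + 2320 = 2408.
Between varve 1878 and the sediment surface there are 2408 − 1878 = 530 varves.
Removing the 12 false varves leaves 530 − 12 = 518 true varves beyond the flood layer.
2015 − 518 = 1497 CE.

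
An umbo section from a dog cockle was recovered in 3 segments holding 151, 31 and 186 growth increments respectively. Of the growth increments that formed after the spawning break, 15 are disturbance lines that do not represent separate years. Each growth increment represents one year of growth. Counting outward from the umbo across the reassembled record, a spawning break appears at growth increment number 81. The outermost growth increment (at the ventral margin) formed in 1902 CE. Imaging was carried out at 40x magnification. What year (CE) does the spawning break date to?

1630 CE

Total growth increments = 151 + 31 + 186 = 368.
368 − 81 = 287 growth increments lie beyond the spawning break toward the ventral margin.
Removing the 15 false growth increments leaves 287 − 15 = 272 true growth increments beyond the spawning break.
1902 − 272 = 1630 CE.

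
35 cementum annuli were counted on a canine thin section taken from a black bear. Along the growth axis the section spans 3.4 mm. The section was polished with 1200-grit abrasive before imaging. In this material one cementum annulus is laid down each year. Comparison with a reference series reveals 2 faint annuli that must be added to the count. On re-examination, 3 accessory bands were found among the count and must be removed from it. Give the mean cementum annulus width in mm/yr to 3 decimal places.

0.100 mm/yr

Correcting the raw count gives 35 − 3 + 2 = 34 true cementum annuli.
Extension rate ≈ 3.4 / 34 = 0.100 mm/yr.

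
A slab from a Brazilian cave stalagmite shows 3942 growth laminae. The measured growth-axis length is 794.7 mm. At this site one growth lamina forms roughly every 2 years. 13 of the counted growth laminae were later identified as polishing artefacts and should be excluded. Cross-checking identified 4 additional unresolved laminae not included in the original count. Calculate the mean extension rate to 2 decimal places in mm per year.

True growth lamina count = 3942 − 13 + 4 = 3933.
Multiplying by 2 years per growth lamina: 3933 × 2 = 7866 years.
Mean rate = 794.7 mm / 7866 years ≈ 0.10 mm per year.

0.10 mm per year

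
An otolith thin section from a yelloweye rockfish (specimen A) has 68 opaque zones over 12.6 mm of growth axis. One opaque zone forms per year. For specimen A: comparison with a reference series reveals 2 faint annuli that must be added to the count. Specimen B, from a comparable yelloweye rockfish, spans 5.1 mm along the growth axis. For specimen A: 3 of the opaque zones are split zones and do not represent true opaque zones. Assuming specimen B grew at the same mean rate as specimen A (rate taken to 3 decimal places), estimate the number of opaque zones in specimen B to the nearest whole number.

Specimen A: after corrections the count is 68 − 3 + 2 = 67 opaque zones.
A: Mean rate = 12.6 mm / 67 years ≈ 0.188 mm/yr.
B spans 5.1 / 0.188 = 27.13 years ≈ 27 opaque zones.

27 opaque zones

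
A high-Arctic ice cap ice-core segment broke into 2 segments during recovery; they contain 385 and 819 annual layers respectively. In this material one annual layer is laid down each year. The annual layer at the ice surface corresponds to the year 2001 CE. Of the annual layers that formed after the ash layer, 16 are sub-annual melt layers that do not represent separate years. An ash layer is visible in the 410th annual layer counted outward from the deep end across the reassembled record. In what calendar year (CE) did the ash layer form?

Total annual layers = 385 + 819 = 1204.
1204 − 410 = 794 annual layers lie beyond the ash layer toward the ice surface.
794 − 16 false = 778 true annual layers after the ash layer.
2001 − 778 = 1223 CE.

1223 CE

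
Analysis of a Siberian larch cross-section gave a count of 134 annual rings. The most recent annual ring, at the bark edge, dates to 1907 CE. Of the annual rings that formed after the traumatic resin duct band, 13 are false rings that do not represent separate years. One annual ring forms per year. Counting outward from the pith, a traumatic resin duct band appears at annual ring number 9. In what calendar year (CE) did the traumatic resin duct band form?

1795 CE

134 − 9 = 125 annual rings lie beyond the traumatic resin duct band toward the bark edge.
125 − 13 false = 112 true annual rings after the traumatic resin duct band.
Counting back 112 years from 1907 CE places the traumatic resin duct band in 1907 − 112 = 1795 CE.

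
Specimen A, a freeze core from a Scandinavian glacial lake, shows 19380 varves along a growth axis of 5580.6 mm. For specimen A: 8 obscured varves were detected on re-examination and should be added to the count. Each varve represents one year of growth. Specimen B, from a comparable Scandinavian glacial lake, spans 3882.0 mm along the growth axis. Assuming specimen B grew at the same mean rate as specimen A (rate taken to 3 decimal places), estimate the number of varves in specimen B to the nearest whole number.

Specimen A: true varve count = 19380 + 8 = 19388.
A: 5580.6 mm over 19388 years gives 5580.6 / 19388 ≈ 0.288 mm per year.
For B, 3882.0 / 0.288 = 13479.17 years ≈ 13479 varves.

13479 varves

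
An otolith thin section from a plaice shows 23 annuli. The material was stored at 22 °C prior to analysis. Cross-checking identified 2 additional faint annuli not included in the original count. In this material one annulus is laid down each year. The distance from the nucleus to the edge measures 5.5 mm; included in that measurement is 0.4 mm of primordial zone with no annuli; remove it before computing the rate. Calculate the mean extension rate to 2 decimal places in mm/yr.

0.20 mm/yr

After corrections the count is 23 + 2 = 25 annuli.
Removing the 0.4 mm offcut leaves 5.5 − 0.4 = 5.1 mm.
5.1 mm over 25 years gives 5.1 / 25 ≈ 0.20 mm/yr.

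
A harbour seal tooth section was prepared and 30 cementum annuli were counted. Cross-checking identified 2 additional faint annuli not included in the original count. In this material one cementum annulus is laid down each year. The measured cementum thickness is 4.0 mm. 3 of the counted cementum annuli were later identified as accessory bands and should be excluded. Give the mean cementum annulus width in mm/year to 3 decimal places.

Adjusted count: 30 − 3 + 2 = 29 cementum annuli.
Extension rate ≈ 4.0 / 29 = 0.138 mm/year.

0.138 mm/year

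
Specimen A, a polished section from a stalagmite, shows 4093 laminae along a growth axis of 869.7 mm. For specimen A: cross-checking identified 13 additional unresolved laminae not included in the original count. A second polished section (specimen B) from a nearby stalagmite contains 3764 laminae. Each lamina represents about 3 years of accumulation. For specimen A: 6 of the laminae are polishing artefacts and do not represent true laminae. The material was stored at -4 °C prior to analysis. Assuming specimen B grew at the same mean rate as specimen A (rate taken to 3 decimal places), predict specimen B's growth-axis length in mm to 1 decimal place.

Specimen A: true lamina count = 4093 − 6 + 13 = 4100.
Specimen A: multiplying by 3 years per lamina: 4100 × 3 = 12300 years.
A: 869.7 mm over 12300 years gives 869.7 / 12300 ≈ 0.071 mm per year.
Specimen B: 3764 laminae at 3 years each span 3764 × 3 = 11292 years. For B, 0.071 mm/year × 11292 years = 801.7 mm.

801.7 mm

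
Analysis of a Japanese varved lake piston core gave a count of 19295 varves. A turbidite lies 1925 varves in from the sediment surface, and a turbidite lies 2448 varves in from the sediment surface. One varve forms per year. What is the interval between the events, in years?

523 yr

The two markers are separated by 2448 − 1925 = 523 varves.
One varve per year makes the interval 523 years.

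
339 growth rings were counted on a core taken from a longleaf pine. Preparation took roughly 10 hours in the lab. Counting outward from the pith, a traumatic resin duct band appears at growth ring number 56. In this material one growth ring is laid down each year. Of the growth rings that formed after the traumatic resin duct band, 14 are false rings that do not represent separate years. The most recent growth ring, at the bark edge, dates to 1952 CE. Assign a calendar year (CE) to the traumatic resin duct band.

1683 CE

Between growth ring 56 and the bark edge there are 339 − 56 = 283 growth rings.
Excluding 14 false growth rings: 283 − 14 = 269.
1952 − 269 = 1683 CE.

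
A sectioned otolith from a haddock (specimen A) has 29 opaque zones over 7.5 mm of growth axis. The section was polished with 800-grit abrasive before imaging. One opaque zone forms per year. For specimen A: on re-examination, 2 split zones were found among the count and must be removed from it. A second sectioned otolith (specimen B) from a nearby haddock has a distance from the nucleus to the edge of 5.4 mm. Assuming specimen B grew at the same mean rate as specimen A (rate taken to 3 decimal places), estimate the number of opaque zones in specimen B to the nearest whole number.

19 opaque zones

Specimen A: correcting the raw count gives 29 − 2 = 27 true opaque zones.
A: Extension rate ≈ 7.5 / 27 = 0.278 mm/year.
B spans 5.4 / 0.278 = 19.42 years ≈ 19 opaque zones.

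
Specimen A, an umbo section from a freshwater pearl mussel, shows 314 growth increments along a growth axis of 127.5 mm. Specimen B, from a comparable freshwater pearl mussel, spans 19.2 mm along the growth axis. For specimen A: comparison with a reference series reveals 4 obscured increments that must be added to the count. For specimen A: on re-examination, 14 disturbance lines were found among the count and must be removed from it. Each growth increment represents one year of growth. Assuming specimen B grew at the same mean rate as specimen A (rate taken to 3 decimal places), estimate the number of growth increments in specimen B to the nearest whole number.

46 growth increments

Specimen A: after corrections the count is 314 − 14 + 4 = 304 growth increments.
A: Mean rate = 127.5 mm / 304 years ≈ 0.419 mm per year.
Specimen B: 19.2 mm / 0.419 mm per year = 45.82 years ≈ 46 growth increments.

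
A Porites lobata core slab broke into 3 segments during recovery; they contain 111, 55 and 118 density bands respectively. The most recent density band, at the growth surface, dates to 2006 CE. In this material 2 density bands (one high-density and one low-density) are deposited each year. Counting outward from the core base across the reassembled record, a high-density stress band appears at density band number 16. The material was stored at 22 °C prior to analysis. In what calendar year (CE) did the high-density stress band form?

Total density bands = 111 + 55 + 118 = 284.
Between density band 16 and the growth surface there are 284 − 16 = 268 density bands.
268 density bands at 2 per year is 268 / 2 = 134 years.
The density band at the growth surface is 2006 CE, so the high-density stress band dates to 2006 − 134 = 1872 CE.

1872 CE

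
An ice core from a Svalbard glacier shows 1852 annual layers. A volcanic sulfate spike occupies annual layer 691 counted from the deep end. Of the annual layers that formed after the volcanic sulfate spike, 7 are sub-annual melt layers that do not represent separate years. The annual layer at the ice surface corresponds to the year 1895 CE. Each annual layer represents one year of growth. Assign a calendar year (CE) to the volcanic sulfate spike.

741 CE

The volcanic sulfate spike sits at annual layer 691 from the deep end, so 1852 − 691 = 1161 annual layers formed after it.
Excluding 7 false annual layers: 1161 − 7 = 1154.
Counting back 1154 years from 1895 CE places the volcanic sulfate spike in 1895 − 1154 = 741 CE.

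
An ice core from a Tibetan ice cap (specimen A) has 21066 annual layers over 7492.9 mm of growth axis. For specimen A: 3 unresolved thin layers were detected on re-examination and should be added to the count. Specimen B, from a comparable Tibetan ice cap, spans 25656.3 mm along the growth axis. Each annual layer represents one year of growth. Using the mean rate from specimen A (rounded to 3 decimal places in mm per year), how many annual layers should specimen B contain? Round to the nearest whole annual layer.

72068 annual layers

Specimen A: correcting the raw count gives 21066 + 3 = 21069 true annual layers.
A: 7492.9 mm over 21069 years gives 7492.9 / 21069 ≈ 0.356 mm/year.
For B, 25656.3 / 0.356 = 72068.26 years ≈ 72068 annual layers.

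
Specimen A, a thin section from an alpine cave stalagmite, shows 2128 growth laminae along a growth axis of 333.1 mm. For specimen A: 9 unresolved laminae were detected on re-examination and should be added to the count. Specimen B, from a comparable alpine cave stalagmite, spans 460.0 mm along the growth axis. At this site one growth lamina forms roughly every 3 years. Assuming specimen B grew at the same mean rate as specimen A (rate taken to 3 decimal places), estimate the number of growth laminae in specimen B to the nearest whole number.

2949 growth laminae

Specimen A: true growth lamina count = 2128 + 9 = 2137.
Specimen A: multiplying by 3 years per growth lamina: 2137 × 3 = 6411 years.
A: Mean rate = 333.1 mm / 6411 years ≈ 0.052 mm/year.
For B, 460.0 / 0.052 = 8846.15 years; at 3 years per growth lamina that is 8846.15 / 3 ≈ 2949 growth laminae.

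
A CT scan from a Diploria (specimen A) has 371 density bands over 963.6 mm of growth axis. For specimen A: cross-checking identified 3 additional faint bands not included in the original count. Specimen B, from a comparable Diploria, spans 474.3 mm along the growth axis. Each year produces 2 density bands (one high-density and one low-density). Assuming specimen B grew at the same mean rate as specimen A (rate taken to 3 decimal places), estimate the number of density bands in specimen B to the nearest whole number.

184 density bands

Specimen A: adjusted count: 371 + 3 = 374 density bands.
Specimen A: dividing by 2 density bands per year: 374 / 2 = 187 years.
A: Mean rate = 963.6 mm / 187 years ≈ 5.153 mm/year.
B spans 474.3 / 5.153 = 92.04 years; at 2 density bands per year that is 92.04 × 2 ≈ 184 density bands.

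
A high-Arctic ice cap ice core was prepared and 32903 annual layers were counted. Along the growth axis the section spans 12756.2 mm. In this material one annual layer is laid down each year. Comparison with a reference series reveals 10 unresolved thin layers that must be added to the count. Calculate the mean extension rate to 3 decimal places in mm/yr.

0.388 mm/yr

Correcting the raw count gives 32903 + 10 = 32913 true annual layers.
Extension rate ≈ 12756.2 / 32913 = 0.388 mm/yr.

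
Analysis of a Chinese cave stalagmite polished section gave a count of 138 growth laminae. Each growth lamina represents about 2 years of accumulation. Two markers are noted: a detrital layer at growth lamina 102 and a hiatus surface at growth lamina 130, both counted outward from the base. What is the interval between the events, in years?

56 years

The two markers are separated by 130 − 102 = 28 growth laminae.
At 2 years per growth lamina, 28 × 2 = 56 years.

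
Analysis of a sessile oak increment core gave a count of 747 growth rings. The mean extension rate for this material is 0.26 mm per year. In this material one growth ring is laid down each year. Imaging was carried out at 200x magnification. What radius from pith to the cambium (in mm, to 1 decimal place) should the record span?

The record spans 747 years at 0.26 mm per year.
Predicted length = 0.26 mm/year × 747 years = 194.2 mm.

194.2 mm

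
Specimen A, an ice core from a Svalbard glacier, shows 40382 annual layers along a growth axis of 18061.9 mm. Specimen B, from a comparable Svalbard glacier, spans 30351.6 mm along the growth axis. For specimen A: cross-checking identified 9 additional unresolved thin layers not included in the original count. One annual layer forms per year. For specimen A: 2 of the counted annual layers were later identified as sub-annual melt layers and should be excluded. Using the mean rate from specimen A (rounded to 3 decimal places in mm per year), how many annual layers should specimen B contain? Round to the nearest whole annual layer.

67901 annual layers

Specimen A: after corrections the count is 40382 − 2 + 9 = 40389 annual layers.
A: Mean rate = 18061.9 mm / 40389 years ≈ 0.447 mm/year.
For B, 30351.6 / 0.447 = 67900.67 years ≈ 67901 annual layers.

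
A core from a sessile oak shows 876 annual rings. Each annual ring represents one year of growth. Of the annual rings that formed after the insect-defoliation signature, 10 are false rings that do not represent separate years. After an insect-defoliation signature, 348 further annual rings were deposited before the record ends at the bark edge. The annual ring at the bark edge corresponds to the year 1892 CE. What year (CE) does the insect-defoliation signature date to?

348 annual rings post-date the insect-defoliation signature.
Removing the 10 false annual rings leaves 348 − 10 = 338 true annual rings beyond the insect-defoliation signature.
1892 − 338 = 1554 CE.

1554 CE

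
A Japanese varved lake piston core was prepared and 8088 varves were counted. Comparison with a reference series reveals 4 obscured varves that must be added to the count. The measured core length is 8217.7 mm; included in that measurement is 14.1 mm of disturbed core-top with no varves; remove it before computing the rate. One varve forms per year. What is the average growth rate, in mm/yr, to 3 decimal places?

After corrections the count is 8088 + 4 = 8092 varves.
Removing the 14.1 mm offcut leaves 8217.7 − 14.1 = 8203.6 mm.
Mean rate = 8203.6 mm / 8092 years ≈ 1.014 mm/yr.

1.014 mm/yr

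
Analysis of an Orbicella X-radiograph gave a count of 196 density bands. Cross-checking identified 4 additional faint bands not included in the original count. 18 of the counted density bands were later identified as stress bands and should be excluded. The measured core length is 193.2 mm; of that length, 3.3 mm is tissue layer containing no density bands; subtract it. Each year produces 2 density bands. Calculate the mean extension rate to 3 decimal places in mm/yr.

2.087 mm/yr

Correcting the raw count gives 196 − 18 + 4 = 182 true density bands.
182 density bands at 2 per year is 182 / 2 = 91 years.
The growth record spans 193.2 − 3.3 = 189.9 mm.
Mean rate = 189.9 mm / 91 years ≈ 2.087 mm/yr.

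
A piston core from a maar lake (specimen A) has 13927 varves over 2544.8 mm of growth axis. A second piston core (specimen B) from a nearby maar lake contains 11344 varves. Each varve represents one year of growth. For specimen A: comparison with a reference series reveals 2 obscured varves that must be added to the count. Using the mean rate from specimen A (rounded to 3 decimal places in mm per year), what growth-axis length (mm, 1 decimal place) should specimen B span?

2076.0 mm

Specimen A: after corrections the count is 13927 + 2 = 13929 varves.
A: Extension rate ≈ 2544.8 / 13929 = 0.183 mm/year.
For B, 0.183 mm/year × 11344 years = 2076.0 mm.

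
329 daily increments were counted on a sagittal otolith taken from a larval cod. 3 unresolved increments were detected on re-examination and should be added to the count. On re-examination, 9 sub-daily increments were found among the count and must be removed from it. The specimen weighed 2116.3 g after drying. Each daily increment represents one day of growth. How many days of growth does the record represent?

True daily increment count = 329 − 9 + 3 = 323.
One daily increment per day makes the duration 323 days.

323 d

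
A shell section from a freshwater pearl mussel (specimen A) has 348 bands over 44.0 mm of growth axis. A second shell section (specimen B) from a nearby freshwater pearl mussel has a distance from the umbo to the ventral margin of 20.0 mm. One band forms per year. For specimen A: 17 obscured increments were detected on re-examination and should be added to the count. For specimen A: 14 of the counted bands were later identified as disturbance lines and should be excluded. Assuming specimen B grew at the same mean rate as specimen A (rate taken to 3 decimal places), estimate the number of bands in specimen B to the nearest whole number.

160 bands

Specimen A: after corrections the count is 348 − 14 + 17 = 351 bands.
A: Mean rate = 44.0 mm / 351 years ≈ 0.125 mm per year.
For B, 20.0 / 0.125 = 160.00 years ≈ 160 bands.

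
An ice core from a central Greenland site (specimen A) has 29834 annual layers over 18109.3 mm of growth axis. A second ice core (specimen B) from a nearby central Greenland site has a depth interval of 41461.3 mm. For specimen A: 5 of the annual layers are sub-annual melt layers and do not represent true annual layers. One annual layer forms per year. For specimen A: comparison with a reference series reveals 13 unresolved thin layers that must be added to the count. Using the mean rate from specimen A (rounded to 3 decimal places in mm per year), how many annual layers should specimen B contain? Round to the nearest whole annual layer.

68305 annual layers

Specimen A: after corrections the count is 29834 − 5 + 13 = 29842 annual layers.
A: 18109.3 mm over 29842 years gives 18109.3 / 29842 ≈ 0.607 mm/yr.
B spans 41461.3 / 0.607 = 68305.27 years ≈ 68305 annual layers.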